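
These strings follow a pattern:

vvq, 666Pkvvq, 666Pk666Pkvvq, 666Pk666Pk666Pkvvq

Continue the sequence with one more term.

Every step adds 666Pk at the front: s(k+1) = 666Pk·s(k).
Applying this once more to 666Pk666Pk666Pkvvq:

666Pk666Pk666Pk666Pkvvq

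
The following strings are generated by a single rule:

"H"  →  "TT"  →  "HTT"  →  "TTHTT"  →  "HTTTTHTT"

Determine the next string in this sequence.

From term 3 onward, concatenate the second-to-last term with the last: H·TT = HTT, TT·HTT = TTHTT, …
Continuing: TTHTT · HTTTTHTT gives term 6.

TTHTTHTTTTHTT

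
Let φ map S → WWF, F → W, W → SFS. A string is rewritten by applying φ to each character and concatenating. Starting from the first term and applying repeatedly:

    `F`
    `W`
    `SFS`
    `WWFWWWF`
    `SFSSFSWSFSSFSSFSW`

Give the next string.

Applying the rule to each of the 17 symbols of SFSSFSWSFSSFSSFSW gives the pieces WWF W WWF WWF W WWF SFS WWF W WWF WWF W WWF WWF W WWF SFS, which concatenate to the answer.

WWFWWWFWWFWWWFSFSWWFWWWFWWFWWWFWWFWWWFSFS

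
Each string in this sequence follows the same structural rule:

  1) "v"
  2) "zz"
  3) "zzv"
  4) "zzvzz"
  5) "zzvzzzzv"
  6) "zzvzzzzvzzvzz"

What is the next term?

zzvzzzzvzzvzzzzvzzzzv

From term 3 onward, concatenate the last term with the second-to-last: zz·v = zzv, zzv·zz = zzvzz, …
So term 7 is zzvzzzzvzzvzz·zzvzzzzv.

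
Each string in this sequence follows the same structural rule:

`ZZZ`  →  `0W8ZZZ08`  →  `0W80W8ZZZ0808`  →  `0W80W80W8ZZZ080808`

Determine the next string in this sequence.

Every step adds 0W8 to the front and 08 to the end of the previous string.
Applying this once more to 0W80W80W8ZZZ080808:

0W80W80W80W8ZZZ08080808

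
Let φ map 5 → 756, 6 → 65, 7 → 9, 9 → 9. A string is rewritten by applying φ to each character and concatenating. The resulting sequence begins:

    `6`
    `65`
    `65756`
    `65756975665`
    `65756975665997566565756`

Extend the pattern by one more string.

Rewriting the 23 symbols of 65756975665997566565756 one by one yields 65 756 9 756 65 9 9 756 65 65 756 9 9 9 756 65 65 756 65 756 9 756 65; concatenated:

65756975665997566565756999756656575665756975665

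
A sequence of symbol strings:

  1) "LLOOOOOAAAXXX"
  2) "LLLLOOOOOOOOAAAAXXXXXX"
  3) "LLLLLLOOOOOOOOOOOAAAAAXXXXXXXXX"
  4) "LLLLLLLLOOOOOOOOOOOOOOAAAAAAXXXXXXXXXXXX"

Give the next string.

Reading off run lengths: L runs 2, 4, 6, 8; O runs 5, 8, 11, 14; A runs 3, 4, 5, 6; X runs 3, 6, 9, 12 — each is linear in n (n = 1, 2, …).
At n = 5 the blocks have lengths 10, 17, 7, 15.

LLLLLLLLLLOOOOOOOOOOOOOOOOOAAAAAAAXXXXXXXXXXXXXXX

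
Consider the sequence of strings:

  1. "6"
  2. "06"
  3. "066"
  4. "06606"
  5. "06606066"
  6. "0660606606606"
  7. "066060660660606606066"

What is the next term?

This is a Fibonacci-style word recurrence s(k) = s(k−1)·s(k−2): e.g. 06·6 = 066.
The next term joins 066060660660606606066 and 0660606606606.

0660606606606066060660660606606606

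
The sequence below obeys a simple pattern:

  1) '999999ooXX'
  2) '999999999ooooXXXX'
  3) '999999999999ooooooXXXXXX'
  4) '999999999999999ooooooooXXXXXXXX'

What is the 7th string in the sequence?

999999999999999999999999ooooooooooooooXXXXXXXXXXXXXX

Reading off run lengths: 9 runs 6, 9, 12, 15; o runs 2, 4, 6, 8; X runs 2, 4, 6, 8 — each is linear in n (n = 1, 2, …).
Setting n = 7 gives 24, 14, 14 characters in each block.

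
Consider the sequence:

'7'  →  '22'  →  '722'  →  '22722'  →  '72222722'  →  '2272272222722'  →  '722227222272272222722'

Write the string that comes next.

From term 3 onward, concatenate the second-to-last term with the last: 7·22 = 722, 22·722 = 22722, …
So term 8 is 2272272222722·722227222272272222722.

2272272222722722227222272272222722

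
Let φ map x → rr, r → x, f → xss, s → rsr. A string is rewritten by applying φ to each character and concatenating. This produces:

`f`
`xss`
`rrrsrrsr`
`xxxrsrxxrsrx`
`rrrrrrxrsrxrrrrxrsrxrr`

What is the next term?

xxxxxxrrxrsrxrrxxxxrrxrsrxrrxx

Applying the rule to each of the 22 symbols of rrrrrrxrsrxrrrrxrsrxrr gives the pieces x x x x x x rr x rsr x rr x x x x rr x rsr x rr x x, which concatenate to the answer.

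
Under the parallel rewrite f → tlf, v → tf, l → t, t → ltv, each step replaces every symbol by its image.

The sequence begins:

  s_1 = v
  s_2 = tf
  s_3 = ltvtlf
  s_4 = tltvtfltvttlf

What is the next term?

ltvtltvtfltvtlftltvtfltvltvttlf

Replace each of the 13 characters of tltvtfltvttlf in place — ltv t ltv tf ltv tlf t ltv tf ltv ltv t tlf — and concatenate.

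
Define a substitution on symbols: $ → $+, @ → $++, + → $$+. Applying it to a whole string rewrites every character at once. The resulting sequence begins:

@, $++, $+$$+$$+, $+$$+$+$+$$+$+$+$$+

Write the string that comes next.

$+$$+$+$+$$+$+$$+$+$$+$+$+$$+$+$$+$+$$+$+$+$$+

Replace each of the 19 characters of $+$$+$+$+$$+$+$+$$+ in place — $+ $$+ $+ $+ $$+ $+ $$+ $+ $$+ $+ $+ $$+ $+ $$+ $+ $$+ $+ $+ $$+ — and concatenate.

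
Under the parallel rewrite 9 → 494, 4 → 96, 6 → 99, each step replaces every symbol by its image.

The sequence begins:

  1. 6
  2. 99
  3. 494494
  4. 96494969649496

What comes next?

4949996494964949949499964949649499

Applying the rule to each of the 14 symbols of 96494969649496 gives the pieces 494 99 96 494 96 494 99 494 99 96 494 96 494 99, which concatenate to the answer.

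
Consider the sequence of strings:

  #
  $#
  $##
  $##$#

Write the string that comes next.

From term 3 onward, concatenate the last term with the second-to-last: $#·# = $##, $##·$# = $##$#, …
So term 5 is $##$#·$##.

$##$#$##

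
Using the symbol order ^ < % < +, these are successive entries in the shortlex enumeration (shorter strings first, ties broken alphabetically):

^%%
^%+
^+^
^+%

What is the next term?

^++

Treat ^+% as a base-3 numeral over the given alphabet and add one, carrying through any trailing +'s.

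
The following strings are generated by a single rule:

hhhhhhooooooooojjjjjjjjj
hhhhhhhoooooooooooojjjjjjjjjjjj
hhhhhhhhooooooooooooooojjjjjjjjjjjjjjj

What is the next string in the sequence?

hhhhhhhhhoooooooooooooooooojjjjjjjjjjjjjjjjjj

Reading off run lengths: h runs 6, 7, 8; o runs 9, 12, 15; j runs 9, 12, 15 — each is linear in n, where the shown terms are n = 3, 4, 5.
Setting n = 6 gives 9, 18, 18 characters in each block.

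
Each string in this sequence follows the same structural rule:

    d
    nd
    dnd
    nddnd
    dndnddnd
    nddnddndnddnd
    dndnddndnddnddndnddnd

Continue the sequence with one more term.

nddnddndnddnddndnddndnddnddndnddnd

This is a Fibonacci-style word recurrence s(k) = s(k−2)·s(k−1): e.g. d·nd = dnd.
So term 8 is nddnddndnddnd·dndnddndnddnddndnddnd.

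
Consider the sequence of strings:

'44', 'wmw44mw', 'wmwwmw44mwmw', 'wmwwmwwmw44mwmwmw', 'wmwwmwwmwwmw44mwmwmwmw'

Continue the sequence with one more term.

s(k+1) = wmw·s(k)·mw, so each term gains wmw as a prefix and mw as a suffix.
Applying this once more to wmwwmwwmwwmw44mwmwmwmw:

wmwwmwwmwwmwwmw44mwmwmwmwmw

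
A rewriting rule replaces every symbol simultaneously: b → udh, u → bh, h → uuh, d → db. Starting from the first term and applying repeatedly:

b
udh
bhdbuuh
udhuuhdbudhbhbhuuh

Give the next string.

Replace each of the 18 characters of udhuuhdbudhbhbhuuh in place — bh db uuh bh bh uuh db udh bh db uuh udh uuh udh uuh bh bh uuh — and concatenate.

bhdbuuhbhbhuuhdbudhbhdbuuhudhuuhudhuuhbhbhuuh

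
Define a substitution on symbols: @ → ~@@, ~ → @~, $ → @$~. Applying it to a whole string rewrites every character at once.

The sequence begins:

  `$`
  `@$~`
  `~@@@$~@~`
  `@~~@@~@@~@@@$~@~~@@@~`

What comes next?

Rewriting the 21 symbols of @~~@@~@@~@@@$~@~~@@@~ one by one yields ~@@ @~ @~ ~@@ ~@@ @~ ~@@ ~@@ @~ ~@@ ~@@ ~@@ @$~ @~ ~@@ @~ @~ ~@@ ~@@ ~@@ @~; concatenated:

~@@@~@~~@@~@@@~~@@~@@@~~@@~@@~@@@$~@~~@@@~@~~@@~@@~@@@~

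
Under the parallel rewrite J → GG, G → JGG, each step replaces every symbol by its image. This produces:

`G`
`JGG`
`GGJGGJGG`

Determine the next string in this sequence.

JGGJGGGGJGGJGGGGJGGJGG

Expanding GGJGGJGG: G→JGG, G→JGG, J→GG, G→JGG, G→JGG, J→GG, G→JGG, G→JGG. Concatenated: JGG JGG GG JGG JGG GG JGG JGG.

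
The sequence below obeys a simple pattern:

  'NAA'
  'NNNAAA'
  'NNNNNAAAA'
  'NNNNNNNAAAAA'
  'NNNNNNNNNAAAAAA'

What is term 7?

NNNNNNNNNNNNNAAAAAAAA

The n-th term is 2n-1 N's then n+1 A's (n = 1, 2, …).
Setting n = 7 gives 13, 8 characters in each block.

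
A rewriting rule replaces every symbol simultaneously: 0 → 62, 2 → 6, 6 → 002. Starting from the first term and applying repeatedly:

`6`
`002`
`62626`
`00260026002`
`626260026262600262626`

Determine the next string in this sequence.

0026002600262626002600260026262600260026002

Replace each of the 21 characters of 626260026262600262626 in place — 002 6 002 6 002 62 62 6 002 6 002 6 002 62 62 6 002 6 002 6 002 — and concatenate.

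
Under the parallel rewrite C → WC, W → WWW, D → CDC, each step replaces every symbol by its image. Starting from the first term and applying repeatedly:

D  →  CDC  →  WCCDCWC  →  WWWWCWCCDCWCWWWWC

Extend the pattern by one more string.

WWWWWWWWWWWWWCWWWWCWCCDCWCWWWWCWWWWWWWWWWWWWC

Applying the rule to each of the 17 symbols of WWWWCWCCDCWCWWWWC gives the pieces WWW WWW WWW WWW WC WWW WC WC CDC WC WWW WC WWW WWW WWW WWW WC, which concatenate to the answer.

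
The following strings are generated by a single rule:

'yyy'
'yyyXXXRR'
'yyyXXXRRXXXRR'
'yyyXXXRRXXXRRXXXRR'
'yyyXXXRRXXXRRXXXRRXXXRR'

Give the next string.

Every step adds XXXRR to the end: s(k+1) = s(k)·XXXRR.
One more step from yyyXXXRRXXXRRXXXRRXXXRR gives the answer.

yyyXXXRRXXXRRXXXRRXXXRRXXXRR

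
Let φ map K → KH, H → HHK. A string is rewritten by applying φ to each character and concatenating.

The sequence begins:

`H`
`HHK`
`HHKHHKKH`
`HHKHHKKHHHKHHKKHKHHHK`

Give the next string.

HHKHHKKHHHKHHKKHKHHHKHHKHHKKHHHKHHKKHKHHHKKHHHKHHKHHKKH

φ(HHKHHKKHHHKHHKKHKHHHK) expands symbol-by-symbol to HHK HHK KH HHK HHK KH KH HHK HHK HHK KH HHK HHK KH KH HHK KH HHK HHK HHK KH; joining the 21 pieces gives the next term.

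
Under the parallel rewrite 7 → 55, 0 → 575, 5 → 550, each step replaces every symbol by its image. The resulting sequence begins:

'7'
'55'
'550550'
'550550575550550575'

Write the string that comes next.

Rewriting the 18 symbols of 550550575550550575 one by one yields 550 550 575 550 550 575 550 55 550 550 550 575 550 550 575 550 55 550; concatenated:

5505505755505505755505555055055057555055057555055550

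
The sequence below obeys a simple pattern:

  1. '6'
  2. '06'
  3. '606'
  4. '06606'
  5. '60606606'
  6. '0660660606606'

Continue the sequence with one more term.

606066060660660606606

This is a Fibonacci-style word recurrence s(k) = s(k−2)·s(k−1): e.g. 6·06 = 606.
The next term joins 60606606 and 0660660606606.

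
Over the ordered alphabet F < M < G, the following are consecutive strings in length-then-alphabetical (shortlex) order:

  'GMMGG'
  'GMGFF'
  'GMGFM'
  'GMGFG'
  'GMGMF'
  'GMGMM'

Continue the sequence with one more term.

The successor of GMGMM increments the rightmost position that isn't already G and resets every position after it to F.

GMGMG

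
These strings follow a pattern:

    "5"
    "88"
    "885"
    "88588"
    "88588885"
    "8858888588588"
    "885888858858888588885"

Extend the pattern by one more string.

8858888588588885888858858888588588

Each term (from the third on) is the previous term followed by the one before it: term 3 = 88·5 = 885.
The next term joins 885888858858888588885 and 8858888588588.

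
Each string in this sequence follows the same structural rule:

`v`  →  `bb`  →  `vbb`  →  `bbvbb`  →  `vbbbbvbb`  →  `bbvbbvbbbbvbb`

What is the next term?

Each term (from the third on) is the two preceding terms concatenated in order: term 3 = v·bb = vbb.
So term 7 is vbbbbvbb·bbvbbvbbbbvbb.

vbbbbvbbbbvbbvbbbbvbb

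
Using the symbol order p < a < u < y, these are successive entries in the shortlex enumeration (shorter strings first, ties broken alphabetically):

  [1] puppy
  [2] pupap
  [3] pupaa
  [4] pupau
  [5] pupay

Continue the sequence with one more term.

The successor of pupay increments the rightmost position that isn't already y and resets every position after it to p.

pupup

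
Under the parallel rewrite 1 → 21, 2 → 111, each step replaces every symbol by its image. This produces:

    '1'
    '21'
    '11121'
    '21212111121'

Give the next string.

Expanding 21212111121: 2→111, 1→21, 2→111, 1→21, 2→111, 1→21, 1→21, 1→21, 1→21, 2→111, 1→21. Concatenated: 111 21 111 21 111 21 21 21 21 111 21.

11121111211112121212111121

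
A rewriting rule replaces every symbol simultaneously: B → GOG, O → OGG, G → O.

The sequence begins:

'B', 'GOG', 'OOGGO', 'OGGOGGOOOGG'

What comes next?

OGGOOOGGOOOGGOGGOGGOO

Apply φ to OGGOGGOOOGG symbol by symbol: O→OGG, G→O, G→O, O→OGG, G→O, G→O, O→OGG, O→OGG, O→OGG, G→O, G→O; joined: OGG O O OGG O O OGG OGG OGG O O.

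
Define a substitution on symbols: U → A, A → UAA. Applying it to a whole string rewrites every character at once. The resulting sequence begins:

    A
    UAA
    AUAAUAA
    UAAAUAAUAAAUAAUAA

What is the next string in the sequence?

Rewriting the 17 symbols of UAAAUAAUAAAUAAUAA one by one yields A UAA UAA UAA A UAA UAA A UAA UAA UAA A UAA UAA A UAA UAA; concatenated:

AUAAUAAUAAAUAAUAAAUAAUAAUAAAUAAUAAAUAAUAA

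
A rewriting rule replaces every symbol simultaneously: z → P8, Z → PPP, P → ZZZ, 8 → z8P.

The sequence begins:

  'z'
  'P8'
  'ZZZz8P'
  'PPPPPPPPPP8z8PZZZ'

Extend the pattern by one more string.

Rewriting the 17 symbols of PPPPPPPPPP8z8PZZZ one by one yields ZZZ ZZZ ZZZ ZZZ ZZZ ZZZ ZZZ ZZZ ZZZ ZZZ z8P P8 z8P ZZZ PPP PPP PPP; concatenated:

ZZZZZZZZZZZZZZZZZZZZZZZZZZZZZZz8PP8z8PZZZPPPPPPPPP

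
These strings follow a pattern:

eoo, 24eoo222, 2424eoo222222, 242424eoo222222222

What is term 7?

242424242424eoo222222222222222222

Each term wraps the previous one in 24 on the left and 222 on the right.
From 242424eoo222222222, 3 further steps: 242424eoo222222222 → 24242424eoo222222222222 → 2424242424eoo222222222222222 → (answer).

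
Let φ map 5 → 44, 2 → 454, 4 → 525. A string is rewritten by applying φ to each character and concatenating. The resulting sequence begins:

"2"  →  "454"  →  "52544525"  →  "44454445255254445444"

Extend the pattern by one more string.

Replace each of the 20 characters of 44454445255254445444 in place — 525 525 525 44 525 525 525 44 454 44 44 454 44 525 525 525 44 525 525 525 — and concatenate.

525525525445255255254445444444544452552552544525525525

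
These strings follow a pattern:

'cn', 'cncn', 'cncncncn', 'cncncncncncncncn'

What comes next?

Every step duplicates the string.
Doubling cncncncncncncncn:

cncncncncncncncncncncncncncncncn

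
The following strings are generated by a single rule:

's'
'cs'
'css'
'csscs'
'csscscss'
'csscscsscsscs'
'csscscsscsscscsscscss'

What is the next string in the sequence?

csscscsscsscscsscscsscsscscsscsscs

This is a Fibonacci-style word recurrence s(k) = s(k−1)·s(k−2): e.g. cs·s = css.
The next term joins csscscsscsscscsscscss and csscscsscsscs.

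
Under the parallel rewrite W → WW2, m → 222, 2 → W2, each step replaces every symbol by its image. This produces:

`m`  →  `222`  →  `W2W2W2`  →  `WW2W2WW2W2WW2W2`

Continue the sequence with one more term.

Rewriting the 15 symbols of WW2W2WW2W2WW2W2 one by one yields WW2 WW2 W2 WW2 W2 WW2 WW2 W2 WW2 W2 WW2 WW2 W2 WW2 W2; concatenated:

WW2WW2W2WW2W2WW2WW2W2WW2W2WW2WW2W2WW2W2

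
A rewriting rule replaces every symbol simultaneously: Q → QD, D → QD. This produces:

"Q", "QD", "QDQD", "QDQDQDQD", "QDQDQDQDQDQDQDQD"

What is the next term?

Replace each of the 16 characters of QDQDQDQDQDQDQDQD in place — QD QD QD QD QD QD QD QD QD QD QD QD QD QD QD QD — and concatenate.

QDQDQDQDQDQDQDQDQDQDQDQDQDQDQDQD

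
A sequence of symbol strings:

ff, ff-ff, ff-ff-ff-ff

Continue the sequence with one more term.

ff-ff-ff-ff-ff-ff-ff-ff

s(k+1) = s(k)·-·s(k) — each term doubles the last with '-' between the halves.
One more doubling of ff-ff-ff-ff gives the answer.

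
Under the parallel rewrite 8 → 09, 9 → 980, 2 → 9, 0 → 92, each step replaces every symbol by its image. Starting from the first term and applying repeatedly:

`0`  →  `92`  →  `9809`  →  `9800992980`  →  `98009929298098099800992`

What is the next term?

98009929298098099809980099298009929809800992929809809

Applying the rule to each of the 23 symbols of 98009929298098099800992 gives the pieces 980 09 92 92 980 980 9 980 9 980 09 92 980 09 92 980 980 09 92 92 980 980 9, which concatenate to the answer.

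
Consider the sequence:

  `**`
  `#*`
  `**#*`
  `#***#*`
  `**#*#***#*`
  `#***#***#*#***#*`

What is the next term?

**#*#***#*#***#***#*#***#*

Each term (from the third on) is the two preceding terms concatenated in order: term 3 = **·#* = **#*.
So term 7 is **#*#***#*·#***#***#*#***#*.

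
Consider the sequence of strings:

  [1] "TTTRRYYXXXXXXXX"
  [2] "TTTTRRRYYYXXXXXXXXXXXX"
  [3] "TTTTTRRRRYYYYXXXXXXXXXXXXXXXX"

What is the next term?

The n-th term is n+1 T's then n R's then n Y's then 4n X's, where the shown terms are n = 2, 3, 4.
Setting n = 5 gives 6, 5, 5, 20 characters in each block.

TTTTTTRRRRRYYYYYXXXXXXXXXXXXXXXXXXXX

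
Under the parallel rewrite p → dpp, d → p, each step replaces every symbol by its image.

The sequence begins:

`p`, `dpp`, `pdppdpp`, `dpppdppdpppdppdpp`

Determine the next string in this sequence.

Applying the rule to each of the 17 symbols of dpppdppdpppdppdpp gives the pieces p dpp dpp dpp p dpp dpp p dpp dpp dpp p dpp dpp p dpp dpp, which concatenate to the answer.

pdppdppdpppdppdpppdppdppdpppdppdpppdppdpp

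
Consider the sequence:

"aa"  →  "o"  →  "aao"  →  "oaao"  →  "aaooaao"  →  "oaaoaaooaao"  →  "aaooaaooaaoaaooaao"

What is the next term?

This is a Fibonacci-style word recurrence s(k) = s(k−2)·s(k−1): e.g. aa·o = aao.
Continuing: oaaoaaooaao · aaooaaooaaoaaooaao gives term 8.

oaaoaaooaaoaaooaaooaaoaaooaao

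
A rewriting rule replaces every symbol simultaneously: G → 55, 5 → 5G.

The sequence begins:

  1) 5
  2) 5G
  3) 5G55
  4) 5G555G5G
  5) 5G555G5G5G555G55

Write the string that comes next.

Replace each of the 16 characters of 5G555G5G5G555G55 in place — 5G 55 5G 5G 5G 55 5G 55 5G 55 5G 5G 5G 55 5G 5G — and concatenate.

5G555G5G5G555G555G555G5G5G555G5G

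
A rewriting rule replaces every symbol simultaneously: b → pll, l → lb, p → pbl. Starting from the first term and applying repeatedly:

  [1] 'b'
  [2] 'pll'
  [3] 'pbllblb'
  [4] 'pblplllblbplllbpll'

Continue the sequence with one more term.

Replace each of the 18 characters of pblplllblbplllbpll in place — pbl pll lb pbl lb lb lb pll lb pll pbl lb lb lb pll pbl lb lb — and concatenate.

pblplllbpbllblblbplllbpllpbllblblbpllpbllblb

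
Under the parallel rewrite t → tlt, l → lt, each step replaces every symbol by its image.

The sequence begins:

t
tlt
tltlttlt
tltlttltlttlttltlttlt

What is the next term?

Rewriting the 21 symbols of tltlttltlttlttltlttlt one by one yields tlt lt tlt lt tlt tlt lt tlt lt tlt tlt lt tlt tlt lt tlt lt tlt tlt lt tlt; concatenated:

tltlttltlttlttltlttltlttlttltlttlttltlttltlttlttltlttlt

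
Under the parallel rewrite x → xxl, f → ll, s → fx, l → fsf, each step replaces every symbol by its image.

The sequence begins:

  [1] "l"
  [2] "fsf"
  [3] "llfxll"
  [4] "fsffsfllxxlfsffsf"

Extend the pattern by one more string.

Applying the rule to each of the 17 symbols of fsffsfllxxlfsffsf gives the pieces ll fx ll ll fx ll fsf fsf xxl xxl fsf ll fx ll ll fx ll, which concatenate to the answer.

llfxllllfxllfsffsfxxlxxlfsfllfxllllfxll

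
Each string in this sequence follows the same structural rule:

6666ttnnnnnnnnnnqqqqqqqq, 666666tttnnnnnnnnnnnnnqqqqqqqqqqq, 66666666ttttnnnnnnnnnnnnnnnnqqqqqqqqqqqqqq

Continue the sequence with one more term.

6666666666tttttnnnnnnnnnnnnnnnnnnnqqqqqqqqqqqqqqqqq

Reading off run lengths: 6 runs 4, 6, 8; t runs 2, 3, 4; n runs 10, 13, 16; q runs 8, 11, 14 — each is linear in n, where the shown terms are n = 3, 4, 5.
At n = 6 the blocks have lengths 10, 5, 19, 17.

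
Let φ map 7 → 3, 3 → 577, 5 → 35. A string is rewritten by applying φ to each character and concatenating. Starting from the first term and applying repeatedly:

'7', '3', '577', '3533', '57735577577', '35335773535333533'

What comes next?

577355775773533577355773557757757735577577

φ(35335773535333533) expands symbol-by-symbol to 577 35 577 577 35 3 3 577 35 577 35 577 577 577 35 577 577; joining the 17 pieces gives the next term.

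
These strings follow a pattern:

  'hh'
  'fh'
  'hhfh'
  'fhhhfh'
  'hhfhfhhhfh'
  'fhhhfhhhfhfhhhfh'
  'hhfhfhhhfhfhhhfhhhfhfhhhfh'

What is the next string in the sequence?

fhhhfhhhfhfhhhfhhhfhfhhhfhfhhhfhhhfhfhhhfh

Each term (from the third on) is the two preceding terms concatenated in order: term 3 = hh·fh = hhfh.
So term 8 is fhhhfhhhfhfhhhfh·hhfhfhhhfhfhhhfhhhfhfhhhfh.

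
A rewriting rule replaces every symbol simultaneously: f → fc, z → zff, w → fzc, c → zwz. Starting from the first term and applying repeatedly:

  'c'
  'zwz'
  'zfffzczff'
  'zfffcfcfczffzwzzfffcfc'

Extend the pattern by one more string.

Rewriting the 22 symbols of zfffcfcfczffzwzzfffcfc one by one yields zff fc fc fc zwz fc zwz fc zwz zff fc fc zff fzc zff zff fc fc fc zwz fc zwz; concatenated:

zfffcfcfczwzfczwzfczwzzfffcfczfffzczffzfffcfcfczwzfczwz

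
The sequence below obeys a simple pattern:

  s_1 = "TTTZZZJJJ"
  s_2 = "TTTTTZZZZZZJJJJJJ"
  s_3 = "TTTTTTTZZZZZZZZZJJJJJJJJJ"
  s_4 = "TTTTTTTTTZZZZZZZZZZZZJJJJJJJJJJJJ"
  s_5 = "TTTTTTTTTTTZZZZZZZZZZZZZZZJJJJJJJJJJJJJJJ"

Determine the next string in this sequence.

TTTTTTTTTTTTTZZZZZZZZZZZZZZZZZZJJJJJJJJJJJJJJJJJJ

Term n consists of 2n+1 T's, followed by 3n Z's, followed by 3n J's (n = 1, 2, …).
Setting n = 6 gives 13, 18, 18 characters in each block.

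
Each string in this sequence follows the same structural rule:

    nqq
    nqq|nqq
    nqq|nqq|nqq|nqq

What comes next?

s(k+1) = s(k)·|·s(k) — each term doubles the last with '|' between the halves.
Doubling nqq|nqq|nqq|nqq with '|' between the halves:

nqq|nqq|nqq|nqq|nqq|nqq|nqq|nqq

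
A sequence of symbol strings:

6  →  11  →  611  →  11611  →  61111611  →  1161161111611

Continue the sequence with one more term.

611116111161161111611

From term 3 onward, concatenate the second-to-last term with the last: 6·11 = 611, 11·611 = 11611, …
The next term joins 61111611 and 1161161111611.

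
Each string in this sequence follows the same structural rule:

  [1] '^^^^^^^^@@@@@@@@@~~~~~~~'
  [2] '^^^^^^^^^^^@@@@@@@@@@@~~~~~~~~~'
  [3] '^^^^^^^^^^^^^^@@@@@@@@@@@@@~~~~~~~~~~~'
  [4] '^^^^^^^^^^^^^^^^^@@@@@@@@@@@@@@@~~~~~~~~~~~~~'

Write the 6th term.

Each string has the form ^^{3n-1} @^{2n+3} ~^{2n+1}, where the shown terms are n = 3, 4, 5, 6.
At n = 8 the blocks have lengths 23, 19, 17.

^^^^^^^^^^^^^^^^^^^^^^^@@@@@@@@@@@@@@@@@@@~~~~~~~~~~~~~~~~~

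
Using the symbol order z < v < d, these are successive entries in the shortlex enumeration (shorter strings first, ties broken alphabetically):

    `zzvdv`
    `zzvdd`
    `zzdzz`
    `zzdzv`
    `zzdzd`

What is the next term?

Find the rightmost character of zzdzd below d, bump it to the next letter, and reset everything to its right to z.

zzdvz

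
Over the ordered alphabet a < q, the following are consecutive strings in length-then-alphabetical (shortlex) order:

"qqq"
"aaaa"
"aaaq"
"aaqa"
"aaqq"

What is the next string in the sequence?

aqaa

Treat aaqq as a base-2 numeral over the given alphabet and add one, carrying through any trailing q's.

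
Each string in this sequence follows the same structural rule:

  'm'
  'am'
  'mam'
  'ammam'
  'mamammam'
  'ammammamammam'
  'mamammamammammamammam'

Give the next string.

ammammamammammamammamammammamammam

From term 3 onward, concatenate the second-to-last term with the last: m·am = mam, am·mam = ammam, …
The next term joins ammammamammam and mamammamammammamammam.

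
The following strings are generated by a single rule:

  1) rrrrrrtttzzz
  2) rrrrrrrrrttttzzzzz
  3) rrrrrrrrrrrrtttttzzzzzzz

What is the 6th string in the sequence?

rrrrrrrrrrrrrrrrrrrrrttttttttzzzzzzzzzzzzz

Each string has the form r^{3n+3} t^{n+2} z^{2n+1} (n = 1, 2, …).
For term 6, n = 6, so the run lengths are 21, 8, 13.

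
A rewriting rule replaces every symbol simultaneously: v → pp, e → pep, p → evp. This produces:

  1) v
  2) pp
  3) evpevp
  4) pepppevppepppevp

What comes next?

Rewriting the 16 symbols of pepppevppepppevp one by one yields evp pep evp evp evp pep pp evp evp pep evp evp evp pep pp evp; concatenated:

evppepevpevpevppepppevpevppepevpevpevppepppevp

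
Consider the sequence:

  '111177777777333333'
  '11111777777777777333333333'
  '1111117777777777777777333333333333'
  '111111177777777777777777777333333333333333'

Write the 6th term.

The n-th term is n+2 1's then 4n 7's then 3n 3's, where the shown terms are n = 2, 3, 4, 5.
At n = 7 the blocks have lengths 9, 28, 21.

1111111117777777777777777777777777777333333333333333333333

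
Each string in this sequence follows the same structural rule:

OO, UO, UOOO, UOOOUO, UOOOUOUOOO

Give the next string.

UOOOUOUOOOUOOOUO

Each term (from the third on) is the previous term followed by the one before it: term 3 = UO·OO = UOOO.
Continuing: UOOOUOUOOO · UOOOUO gives term 6.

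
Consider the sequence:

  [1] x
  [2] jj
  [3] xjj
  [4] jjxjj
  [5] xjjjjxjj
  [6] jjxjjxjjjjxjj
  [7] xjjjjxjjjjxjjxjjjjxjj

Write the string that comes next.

Each term (from the third on) is the two preceding terms concatenated in order: term 3 = x·jj = xjj.
The next term joins jjxjjxjjjjxjj and xjjjjxjjjjxjjxjjjjxjj.

jjxjjxjjjjxjjxjjjjxjjjjxjjxjjjjxjj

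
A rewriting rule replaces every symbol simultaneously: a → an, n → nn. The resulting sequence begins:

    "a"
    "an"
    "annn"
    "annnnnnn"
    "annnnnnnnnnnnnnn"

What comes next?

Replace each of the 16 characters of annnnnnnnnnnnnnn in place — an nn nn nn nn nn nn nn nn nn nn nn nn nn nn nn — and concatenate.

annnnnnnnnnnnnnnnnnnnnnnnnnnnnnn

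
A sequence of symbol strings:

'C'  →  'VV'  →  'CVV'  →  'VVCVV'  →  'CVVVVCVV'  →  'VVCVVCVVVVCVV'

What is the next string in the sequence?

CVVVVCVVVVCVVCVVVVCVV

This is a Fibonacci-style word recurrence s(k) = s(k−2)·s(k−1): e.g. C·VV = CVV.
Continuing: CVVVVCVV · VVCVVCVVVVCVV gives term 7.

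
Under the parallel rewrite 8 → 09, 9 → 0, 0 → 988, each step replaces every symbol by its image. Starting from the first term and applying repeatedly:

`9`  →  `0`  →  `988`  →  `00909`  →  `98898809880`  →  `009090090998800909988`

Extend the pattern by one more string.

φ(009090090998800909988) expands symbol-by-symbol to 988 988 0 988 0 988 988 0 988 0 0 09 09 988 988 0 988 0 0 09 09; joining the 21 pieces gives the next term.

9889880988098898809880009099889880988000909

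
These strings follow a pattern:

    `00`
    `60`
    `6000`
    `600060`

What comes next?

From term 3 onward, concatenate the last term with the second-to-last: 60·00 = 6000, 6000·60 = 600060, …
So term 5 is 600060·6000.

6000606000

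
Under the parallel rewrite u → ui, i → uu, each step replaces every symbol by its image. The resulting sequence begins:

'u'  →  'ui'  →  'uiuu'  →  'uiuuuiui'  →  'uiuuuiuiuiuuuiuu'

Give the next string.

uiuuuiuiuiuuuiuuuiuuuiuiuiuuuiui

φ(uiuuuiuiuiuuuiuu) expands symbol-by-symbol to ui uu ui ui ui uu ui uu ui uu ui ui ui uu ui ui; joining the 16 pieces gives the next term.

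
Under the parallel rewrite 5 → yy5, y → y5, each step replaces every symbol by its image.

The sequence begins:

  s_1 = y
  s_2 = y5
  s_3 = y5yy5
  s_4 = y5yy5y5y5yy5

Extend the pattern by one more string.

Rewriting each symbol of y5yy5y5y5yy5: y→y5, 5→yy5, y→y5, y→y5, 5→yy5, y→y5, 5→yy5, y→y5, 5→yy5, y→y5, y→y5, 5→yy5, which concatenates to y5 yy5 y5 y5 yy5 y5 yy5 y5 yy5 y5 y5 yy5.

y5yy5y5y5yy5y5yy5y5yy5y5y5yy5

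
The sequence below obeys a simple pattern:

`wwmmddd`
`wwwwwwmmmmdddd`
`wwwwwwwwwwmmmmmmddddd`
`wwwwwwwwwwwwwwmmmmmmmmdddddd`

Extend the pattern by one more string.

Each string has the form w^{4n-2} m^{2n} d^{n+2} (n = 1, 2, …).
At n = 5 the blocks have lengths 18, 10, 7.

wwwwwwwwwwwwwwwwwwmmmmmmmmmmddddddd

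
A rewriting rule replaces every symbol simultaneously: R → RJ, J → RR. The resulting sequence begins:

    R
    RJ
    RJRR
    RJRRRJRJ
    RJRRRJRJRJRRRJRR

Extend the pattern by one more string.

Rewriting the 16 symbols of RJRRRJRJRJRRRJRR one by one yields RJ RR RJ RJ RJ RR RJ RR RJ RR RJ RJ RJ RR RJ RJ; concatenated:

RJRRRJRJRJRRRJRRRJRRRJRJRJRRRJRJ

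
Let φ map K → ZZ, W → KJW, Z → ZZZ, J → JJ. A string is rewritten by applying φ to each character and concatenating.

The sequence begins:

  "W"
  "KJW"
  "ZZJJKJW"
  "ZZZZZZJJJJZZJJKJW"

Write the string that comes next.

ZZZZZZZZZZZZZZZZZZJJJJJJJJZZZZZZJJJJZZJJKJW

Replace each of the 17 characters of ZZZZZZJJJJZZJJKJW in place — ZZZ ZZZ ZZZ ZZZ ZZZ ZZZ JJ JJ JJ JJ ZZZ ZZZ JJ JJ ZZ JJ KJW — and concatenate.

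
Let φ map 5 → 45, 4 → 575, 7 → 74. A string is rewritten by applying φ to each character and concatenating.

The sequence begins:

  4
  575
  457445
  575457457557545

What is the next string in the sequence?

457445575457457545744545744557545

φ(575457457557545) expands symbol-by-symbol to 45 74 45 575 45 74 575 45 74 45 45 74 45 575 45; joining the 15 pieces gives the next term.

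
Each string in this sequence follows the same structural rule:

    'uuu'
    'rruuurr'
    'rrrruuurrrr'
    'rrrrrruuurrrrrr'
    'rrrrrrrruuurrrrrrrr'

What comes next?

rrrrrrrrrruuurrrrrrrrrr

Every step adds rr to the front and rr to the end of the previous string.
So the next term is rr·rrrrrrrruuurrrrrrrr·rr.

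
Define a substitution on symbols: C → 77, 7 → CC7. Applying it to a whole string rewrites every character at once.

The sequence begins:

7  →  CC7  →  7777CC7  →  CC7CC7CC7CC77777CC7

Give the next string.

Applying the rule to each of the 19 symbols of CC7CC7CC7CC77777CC7 gives the pieces 77 77 CC7 77 77 CC7 77 77 CC7 77 77 CC7 CC7 CC7 CC7 CC7 77 77 CC7, which concatenate to the answer.

7777CC77777CC77777CC77777CC7CC7CC7CC7CC77777CC7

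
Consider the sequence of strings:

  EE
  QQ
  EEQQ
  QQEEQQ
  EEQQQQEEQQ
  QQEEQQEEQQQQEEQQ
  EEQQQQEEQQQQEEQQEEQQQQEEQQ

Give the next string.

Each term (from the third on) is the two preceding terms concatenated in order: term 3 = EE·QQ = EEQQ.
Continuing: QQEEQQEEQQQQEEQQ · EEQQQQEEQQQQEEQQEEQQQQEEQQ gives term 8.

QQEEQQEEQQQQEEQQEEQQQQEEQQQQEEQQEEQQQQEEQQ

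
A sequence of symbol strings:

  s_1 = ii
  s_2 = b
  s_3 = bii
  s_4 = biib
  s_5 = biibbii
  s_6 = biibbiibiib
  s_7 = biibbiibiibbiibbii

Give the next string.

Each term (from the third on) is the previous term followed by the one before it: term 3 = b·ii = bii.
The next term joins biibbiibiibbiibbii and biibbiibiib.

biibbiibiibbiibbiibiibbiibiib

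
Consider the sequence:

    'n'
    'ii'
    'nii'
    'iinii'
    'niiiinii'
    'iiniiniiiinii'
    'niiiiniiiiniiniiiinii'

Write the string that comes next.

This is a Fibonacci-style word recurrence s(k) = s(k−2)·s(k−1): e.g. n·ii = nii.
Continuing: iiniiniiiinii · niiiiniiiiniiniiiinii gives term 8.

iiniiniiiiniiniiiiniiiiniiniiiinii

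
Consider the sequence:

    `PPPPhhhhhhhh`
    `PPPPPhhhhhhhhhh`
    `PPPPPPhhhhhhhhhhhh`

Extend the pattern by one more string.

Reading off run lengths: P runs 4, 5, 6; h runs 8, 10, 12 — each is linear in n, where the shown terms are n = 3, 4, 5.
For the next term, n = 6, so the run lengths are 7, 14.

PPPPPPPhhhhhhhhhhhhhh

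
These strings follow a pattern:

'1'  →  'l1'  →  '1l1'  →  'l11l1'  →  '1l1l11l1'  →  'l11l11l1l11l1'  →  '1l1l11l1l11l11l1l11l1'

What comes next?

l11l11l1l11l11l1l11l1l11l11l1l11l1

From term 3 onward, concatenate the second-to-last term with the last: 1·l1 = 1l1, l1·1l1 = l11l1, …
So term 8 is l11l11l1l11l1·1l1l11l1l11l11l1l11l1.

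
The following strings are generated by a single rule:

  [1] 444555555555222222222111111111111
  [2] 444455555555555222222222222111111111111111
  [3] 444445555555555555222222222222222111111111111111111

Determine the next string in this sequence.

444444555555555555555222222222222222222111111111111111111111

The n-th term is n 4's then 2n+3 5's then 3n 2's then 3n+3 1's, where the shown terms are n = 3, 4, 5.
Setting n = 6 gives 6, 15, 18, 21 characters in each block.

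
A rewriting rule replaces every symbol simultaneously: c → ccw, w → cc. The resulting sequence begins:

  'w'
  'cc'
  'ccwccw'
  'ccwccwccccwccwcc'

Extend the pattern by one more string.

ccwccwccccwccwccccwccwccwccwccccwccwccccwccw

φ(ccwccwccccwccwcc) expands symbol-by-symbol to ccw ccw cc ccw ccw cc ccw ccw ccw ccw cc ccw ccw cc ccw ccw; joining the 16 pieces gives the next term.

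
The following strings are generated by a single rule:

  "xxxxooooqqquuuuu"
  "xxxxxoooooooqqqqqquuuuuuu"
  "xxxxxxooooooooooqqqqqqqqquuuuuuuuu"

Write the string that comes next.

xxxxxxxoooooooooooooqqqqqqqqqqqquuuuuuuuuuu

The n-th term is n+3 x's then 3n+1 o's then 3n q's then 2n+3 u's (n = 1, 2, …).
Setting n = 4 gives 7, 13, 12, 11 characters in each block.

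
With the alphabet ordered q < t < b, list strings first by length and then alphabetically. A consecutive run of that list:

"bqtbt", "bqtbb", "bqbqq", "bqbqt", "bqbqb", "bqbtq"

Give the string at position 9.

Stepping forward 3 times from bqbtq: bqbtq → bqbtt → bqbtb, then the target.

bqbbq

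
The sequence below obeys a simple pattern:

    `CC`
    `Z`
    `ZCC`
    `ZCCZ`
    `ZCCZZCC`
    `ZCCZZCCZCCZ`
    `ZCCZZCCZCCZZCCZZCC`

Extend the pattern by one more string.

This is a Fibonacci-style word recurrence s(k) = s(k−1)·s(k−2): e.g. Z·CC = ZCC.
The next term joins ZCCZZCCZCCZZCCZZCC and ZCCZZCCZCCZ.

ZCCZZCCZCCZZCCZZCCZCCZZCCZCCZ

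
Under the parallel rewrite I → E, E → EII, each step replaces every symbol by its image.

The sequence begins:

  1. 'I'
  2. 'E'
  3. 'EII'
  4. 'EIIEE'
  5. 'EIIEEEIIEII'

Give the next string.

EIIEEEIIEIIEIIEEEIIEE

Rewriting each symbol of EIIEEEIIEII: E→EII, I→E, I→E, E→EII, E→EII, E→EII, I→E, I→E, E→EII, I→E, I→E, which concatenates to EII E E EII EII EII E E EII E E.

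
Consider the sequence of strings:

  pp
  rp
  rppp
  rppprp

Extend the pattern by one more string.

rppprprppp

From term 3 onward, concatenate the last term with the second-to-last: rp·pp = rppp, rppp·rp = rppprp, …
The next term joins rppprp and rppp.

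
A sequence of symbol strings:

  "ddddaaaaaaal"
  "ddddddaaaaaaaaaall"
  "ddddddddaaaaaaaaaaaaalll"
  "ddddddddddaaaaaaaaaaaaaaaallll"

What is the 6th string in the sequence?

The n-th term is 2n d's then 3n+1 a's then n-1 l's, where the shown terms are n = 2, 3, 4, 5.
At n = 7 the blocks have lengths 14, 22, 6.

ddddddddddddddaaaaaaaaaaaaaaaaaaaaaallllll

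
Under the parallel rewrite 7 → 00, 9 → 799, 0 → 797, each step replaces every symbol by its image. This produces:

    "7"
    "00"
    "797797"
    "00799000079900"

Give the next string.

Replace each of the 14 characters of 00799000079900 in place — 797 797 00 799 799 797 797 797 797 00 799 799 797 797 — and concatenate.

7977970079979979779779779700799799797797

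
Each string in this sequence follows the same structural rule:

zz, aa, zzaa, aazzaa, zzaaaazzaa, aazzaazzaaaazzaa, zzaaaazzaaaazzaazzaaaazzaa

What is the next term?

aazzaazzaaaazzaazzaaaazzaaaazzaazzaaaazzaa

From term 3 onward, concatenate the second-to-last term with the last: zz·aa = zzaa, aa·zzaa = aazzaa, …
So term 8 is aazzaazzaaaazzaa·zzaaaazzaaaazzaazzaaaazzaa.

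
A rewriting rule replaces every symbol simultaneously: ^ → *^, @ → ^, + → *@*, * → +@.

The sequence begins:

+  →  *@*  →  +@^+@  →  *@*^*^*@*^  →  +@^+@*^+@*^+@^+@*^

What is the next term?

Replace each of the 18 characters of +@^+@*^+@*^+@^+@*^ in place — *@* ^ *^ *@* ^ +@ *^ *@* ^ +@ *^ *@* ^ *^ *@* ^ +@ *^ — and concatenate.

*@*^*^*@*^+@*^*@*^+@*^*@*^*^*@*^+@*^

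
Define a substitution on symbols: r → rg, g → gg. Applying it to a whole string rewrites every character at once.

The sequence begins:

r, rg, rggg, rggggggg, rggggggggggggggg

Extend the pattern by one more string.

rggggggggggggggggggggggggggggggg

Applying the rule to each of the 16 symbols of rggggggggggggggg gives the pieces rg gg gg gg gg gg gg gg gg gg gg gg gg gg gg gg, which concatenate to the answer.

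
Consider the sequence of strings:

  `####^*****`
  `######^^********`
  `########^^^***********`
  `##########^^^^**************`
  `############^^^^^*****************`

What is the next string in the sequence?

##############^^^^^^********************

Each string has the form #^{2n} ^^{n-1} *^{3n-1}, where the shown terms are n = 2, 3, 4, 5, 6.
For the next term, n = 7, so the run lengths are 14, 6, 20.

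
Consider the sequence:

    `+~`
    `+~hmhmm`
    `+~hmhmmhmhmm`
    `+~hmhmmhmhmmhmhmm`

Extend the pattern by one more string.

The strings grow by a fixed suffix hmhmm each time.
Applying this once more to +~hmhmmhmhmmhmhmm:

+~hmhmmhmhmmhmhmmhmhmm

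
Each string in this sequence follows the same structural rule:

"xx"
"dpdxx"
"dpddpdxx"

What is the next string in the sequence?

Every step adds dpd at the front: s(k+1) = dpd·s(k).
One more step from dpddpdxx gives the answer.

dpddpddpdxx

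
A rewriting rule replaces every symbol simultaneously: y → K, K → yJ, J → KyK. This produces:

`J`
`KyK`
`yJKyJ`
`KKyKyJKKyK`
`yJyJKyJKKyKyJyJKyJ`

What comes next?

KKyKKKyKyJKKyKyJyJKyJKKyKKKyKyJKKyK

Applying the rule to each of the 18 symbols of yJyJKyJKKyKyJyJKyJ gives the pieces K KyK K KyK yJ K KyK yJ yJ K yJ K KyK K KyK yJ K KyK, which concatenate to the answer.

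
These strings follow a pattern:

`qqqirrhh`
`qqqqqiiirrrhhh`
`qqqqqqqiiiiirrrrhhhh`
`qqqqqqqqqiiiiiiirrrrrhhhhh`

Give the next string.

Reading off run lengths: q runs 3, 5, 7, 9; i runs 1, 3, 5, 7; r runs 2, 3, 4, 5; h runs 2, 3, 4, 5 — each is linear in n (n = 1, 2, …).
Setting n = 5 gives 11, 9, 6, 6 characters in each block.

qqqqqqqqqqqiiiiiiiiirrrrrrhhhhhh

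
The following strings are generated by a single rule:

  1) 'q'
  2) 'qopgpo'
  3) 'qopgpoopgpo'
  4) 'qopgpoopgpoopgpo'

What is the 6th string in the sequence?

Every step adds opgpo to the end: s(k+1) = s(k)·opgpo.
From qopgpoopgpoopgpo, 2 further steps: qopgpoopgpoopgpo → qopgpoopgpoopgpoopgpo → (answer).

qopgpoopgpoopgpoopgpoopgpo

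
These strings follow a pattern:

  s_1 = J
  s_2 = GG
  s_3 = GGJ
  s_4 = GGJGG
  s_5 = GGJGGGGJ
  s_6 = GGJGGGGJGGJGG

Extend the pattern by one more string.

From term 3 onward, concatenate the last term with the second-to-last: GG·J = GGJ, GGJ·GG = GGJGG, …
The next term joins GGJGGGGJGGJGG and GGJGGGGJ.

GGJGGGGJGGJGGGGJGGGGJ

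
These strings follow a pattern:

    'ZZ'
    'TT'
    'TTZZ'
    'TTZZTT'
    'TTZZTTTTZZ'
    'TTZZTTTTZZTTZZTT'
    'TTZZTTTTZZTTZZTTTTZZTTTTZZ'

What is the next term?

Each term (from the third on) is the previous term followed by the one before it: term 3 = TT·ZZ = TTZZ.
So term 8 is TTZZTTTTZZTTZZTTTTZZTTTTZZ·TTZZTTTTZZTTZZTT.

TTZZTTTTZZTTZZTTTTZZTTTTZZTTZZTTTTZZTTZZTT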